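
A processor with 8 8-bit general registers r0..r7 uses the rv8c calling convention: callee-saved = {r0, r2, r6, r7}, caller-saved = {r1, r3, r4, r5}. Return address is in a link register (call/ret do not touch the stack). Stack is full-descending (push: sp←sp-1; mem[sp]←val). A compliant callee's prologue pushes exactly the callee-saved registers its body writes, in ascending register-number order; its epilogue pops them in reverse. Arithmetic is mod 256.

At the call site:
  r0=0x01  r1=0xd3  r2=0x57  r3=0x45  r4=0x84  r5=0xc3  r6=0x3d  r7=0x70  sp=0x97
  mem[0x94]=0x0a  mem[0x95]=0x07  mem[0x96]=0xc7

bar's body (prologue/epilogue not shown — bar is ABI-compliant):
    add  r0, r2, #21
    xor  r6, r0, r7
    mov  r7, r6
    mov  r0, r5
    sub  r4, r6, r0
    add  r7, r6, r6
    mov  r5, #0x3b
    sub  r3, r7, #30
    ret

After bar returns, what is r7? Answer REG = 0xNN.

REG = 0x70

prologue: push r0 -> mem[0x96]=0x01, sp=0x96
prologue: push r6 -> mem[0x95]=0x3d, sp=0x95
prologue: push r7 -> mem[0x94]=0x70, sp=0x94
body[0] add  r0, r2, #21 -> r0=0x6c
body[1] xor  r6, r0, r7 -> r6=0x1c
body[2] mov  r7, r6 -> r7=0x1c
body[3] mov  r0, r5 -> r0=0xc3
body[4] sub  r4, r6, r0 -> r4=0x59
body[5] add  r7, r6, r6 -> r7=0x38
body[6] mov  r5, #0x3b -> r5=0x3b
body[7] sub  r3, r7, #30 -> r3=0x1a
epilogue: pop r7=0x70, sp=0x95
epilogue: pop r6=0x3d, sp=0x96
epilogue: pop r0=0x01, sp=0x97
r7 is callee-saved -> restored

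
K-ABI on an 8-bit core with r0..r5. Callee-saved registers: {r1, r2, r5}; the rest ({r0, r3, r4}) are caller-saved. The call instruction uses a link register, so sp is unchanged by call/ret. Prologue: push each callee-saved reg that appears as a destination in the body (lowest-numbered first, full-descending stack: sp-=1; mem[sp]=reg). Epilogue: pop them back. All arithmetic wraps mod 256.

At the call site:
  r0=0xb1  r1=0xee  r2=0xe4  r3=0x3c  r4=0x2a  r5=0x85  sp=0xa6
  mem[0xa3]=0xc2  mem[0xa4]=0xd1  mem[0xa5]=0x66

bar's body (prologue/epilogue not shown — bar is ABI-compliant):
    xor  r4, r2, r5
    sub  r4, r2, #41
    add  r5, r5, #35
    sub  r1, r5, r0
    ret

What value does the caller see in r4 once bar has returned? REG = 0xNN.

REG = 0xbb

prologue: push r1 -> mem[0xa5]=0xee, sp=0xa5
prologue: push r5 -> mem[0xa4]=0x85, sp=0xa4
body[0] xor  r4, r2, r5 -> r4=0x61
body[1] sub  r4, r2, #41 -> r4=0xbb
body[2] add  r5, r5, #35 -> r5=0xa8
body[3] sub  r1, r5, r0 -> r1=0xf7
epilogue: pop r5=0x85, sp=0xa5
epilogue: pop r1=0xee, sp=0xa6
r4 is caller-saved -> body value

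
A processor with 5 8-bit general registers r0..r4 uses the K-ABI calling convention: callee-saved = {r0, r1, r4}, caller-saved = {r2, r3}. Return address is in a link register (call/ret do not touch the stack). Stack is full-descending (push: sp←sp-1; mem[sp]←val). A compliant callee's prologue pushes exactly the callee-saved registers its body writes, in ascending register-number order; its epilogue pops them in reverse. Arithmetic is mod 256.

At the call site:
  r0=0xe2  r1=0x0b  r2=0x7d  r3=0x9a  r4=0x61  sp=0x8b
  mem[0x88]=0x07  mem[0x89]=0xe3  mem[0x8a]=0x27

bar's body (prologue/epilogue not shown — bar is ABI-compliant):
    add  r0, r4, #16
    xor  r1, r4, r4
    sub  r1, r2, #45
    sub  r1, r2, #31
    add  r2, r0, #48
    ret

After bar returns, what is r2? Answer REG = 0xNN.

prologue: push r0 -> mem[0x8a]=0xe2, sp=0x8a
prologue: push r1 -> mem[0x89]=0x0b, sp=0x89
body[0] add  r0, r4, #16 -> r0=0x71
body[1] xor  r1, r4, r4 -> r1=0x00
body[2] sub  r1, r2, #45 -> r1=0x50
body[3] sub  r1, r2, #31 -> r1=0x5e
body[4] add  r2, r0, #48 -> r2=0xa1
epilogue: pop r1=0x0b, sp=0x8a
epilogue: pop r0=0xe2, sp=0x8b
r2 is caller-saved -> body value

REG = 0xa1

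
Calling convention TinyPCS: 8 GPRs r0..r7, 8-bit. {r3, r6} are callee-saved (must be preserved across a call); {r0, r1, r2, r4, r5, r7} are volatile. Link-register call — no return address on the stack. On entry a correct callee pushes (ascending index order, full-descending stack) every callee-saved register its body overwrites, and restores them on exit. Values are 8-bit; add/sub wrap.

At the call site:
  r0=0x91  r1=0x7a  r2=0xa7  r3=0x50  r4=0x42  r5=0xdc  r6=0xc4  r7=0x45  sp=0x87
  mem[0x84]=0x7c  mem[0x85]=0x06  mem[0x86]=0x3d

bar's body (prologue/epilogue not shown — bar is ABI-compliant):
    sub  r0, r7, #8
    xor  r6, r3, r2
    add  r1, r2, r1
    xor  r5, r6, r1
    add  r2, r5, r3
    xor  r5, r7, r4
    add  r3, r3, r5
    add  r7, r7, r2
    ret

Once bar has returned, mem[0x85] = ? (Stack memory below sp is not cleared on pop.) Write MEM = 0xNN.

prologue: push r3 -> mem[0x86]=0x50, sp=0x86
prologue: push r6 -> mem[0x85]=0xc4, sp=0x85
body[0] sub  r0, r7, #8 -> r0=0x3d
body[1] xor  r6, r3, r2 -> r6=0xf7
body[2] add  r1, r2, r1 -> r1=0x21
body[3] xor  r5, r6, r1 -> r5=0xd6
body[4] add  r2, r5, r3 -> r2=0x26
body[5] xor  r5, r7, r4 -> r5=0x07
body[6] add  r3, r3, r5 -> r3=0x57
body[7] add  r7, r7, r2 -> r7=0x6b
epilogue: pop r6=0xc4, sp=0x86
epilogue: pop r3=0x50, sp=0x87
prologue pushed ['r3', 'r6'] at ['0x86', '0x85']

MEM = 0xc4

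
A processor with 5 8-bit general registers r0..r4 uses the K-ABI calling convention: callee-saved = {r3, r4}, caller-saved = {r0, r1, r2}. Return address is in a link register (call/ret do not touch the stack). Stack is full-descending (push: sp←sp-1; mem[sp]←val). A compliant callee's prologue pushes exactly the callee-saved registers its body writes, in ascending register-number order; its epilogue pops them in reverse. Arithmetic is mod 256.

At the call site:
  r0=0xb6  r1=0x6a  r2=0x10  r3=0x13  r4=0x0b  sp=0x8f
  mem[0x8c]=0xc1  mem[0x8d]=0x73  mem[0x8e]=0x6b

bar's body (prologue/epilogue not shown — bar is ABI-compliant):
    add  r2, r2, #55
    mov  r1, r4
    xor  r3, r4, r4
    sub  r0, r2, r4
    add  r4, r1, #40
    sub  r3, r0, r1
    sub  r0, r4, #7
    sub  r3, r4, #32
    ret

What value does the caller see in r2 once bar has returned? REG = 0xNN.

prologue: push r3 -> mem[0x8e]=0x13, sp=0x8e
prologue: push r4 -> mem[0x8d]=0x0b, sp=0x8d
body[0] add  r2, r2, #55 -> r2=0x47
body[1] mov  r1, r4 -> r1=0x0b
body[2] xor  r3, r4, r4 -> r3=0x00
body[3] sub  r0, r2, r4 -> r0=0x3c
body[4] add  r4, r1, #40 -> r4=0x33
body[5] sub  r3, r0, r1 -> r3=0x31
body[6] sub  r0, r4, #7 -> r0=0x2c
body[7] sub  r3, r4, #32 -> r3=0x13
epilogue: pop r4=0x0b, sp=0x8e
epilogue: pop r3=0x13, sp=0x8f
r2 is caller-saved -> body value

REG = 0x47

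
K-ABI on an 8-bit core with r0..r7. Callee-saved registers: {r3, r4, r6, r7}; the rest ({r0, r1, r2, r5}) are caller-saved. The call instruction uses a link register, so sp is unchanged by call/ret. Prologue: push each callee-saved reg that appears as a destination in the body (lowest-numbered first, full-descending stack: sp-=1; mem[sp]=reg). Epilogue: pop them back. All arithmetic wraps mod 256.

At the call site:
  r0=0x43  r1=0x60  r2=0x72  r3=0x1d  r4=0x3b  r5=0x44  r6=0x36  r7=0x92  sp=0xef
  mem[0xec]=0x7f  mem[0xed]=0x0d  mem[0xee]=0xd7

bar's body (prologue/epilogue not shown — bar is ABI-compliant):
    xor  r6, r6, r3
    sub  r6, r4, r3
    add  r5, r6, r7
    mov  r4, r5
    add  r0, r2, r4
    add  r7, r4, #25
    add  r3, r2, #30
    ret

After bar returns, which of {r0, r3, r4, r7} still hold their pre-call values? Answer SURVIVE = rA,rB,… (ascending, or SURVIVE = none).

prologue: push r3 -> mem[0xee]=0x1d, sp=0xee
prologue: push r4 -> mem[0xed]=0x3b, sp=0xed
prologue: push r6 -> mem[0xec]=0x36, sp=0xec
prologue: push r7 -> mem[0xeb]=0x92, sp=0xeb
body[0] xor  r6, r6, r3 -> r6=0x2b
body[1] sub  r6, r4, r3 -> r6=0x1e
body[2] add  r5, r6, r7 -> r5=0xb0
body[3] mov  r4, r5 -> r4=0xb0
body[4] add  r0, r2, r4 -> r0=0x22
body[5] add  r7, r4, #25 -> r7=0xc9
body[6] add  r3, r2, #30 -> r3=0x90
epilogue: pop r7=0x92, sp=0xec
epilogue: pop r6=0x36, sp=0xed
epilogue: pop r4=0x3b, sp=0xee
epilogue: pop r3=0x1d, sp=0xef
r0: caller-saved, written=True
r3: callee-saved, written=True
r4: callee-saved, written=True
r7: callee-saved, written=True

SURVIVE = r3,r4,r7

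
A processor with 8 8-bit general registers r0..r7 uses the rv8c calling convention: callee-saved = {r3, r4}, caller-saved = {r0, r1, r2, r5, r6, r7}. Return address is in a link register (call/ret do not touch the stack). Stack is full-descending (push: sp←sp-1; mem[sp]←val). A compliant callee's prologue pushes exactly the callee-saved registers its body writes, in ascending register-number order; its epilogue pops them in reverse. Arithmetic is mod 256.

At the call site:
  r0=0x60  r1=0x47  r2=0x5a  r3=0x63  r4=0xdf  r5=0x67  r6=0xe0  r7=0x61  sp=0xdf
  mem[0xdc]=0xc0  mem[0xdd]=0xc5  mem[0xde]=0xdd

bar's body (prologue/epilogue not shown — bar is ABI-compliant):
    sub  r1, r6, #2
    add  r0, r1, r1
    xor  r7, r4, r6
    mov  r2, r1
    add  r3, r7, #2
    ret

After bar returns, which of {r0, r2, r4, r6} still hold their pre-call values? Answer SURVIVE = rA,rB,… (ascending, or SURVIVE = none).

SURVIVE = r4,r6

prologue: push r3 -> mem[0xde]=0x63, sp=0xde
body[0] sub  r1, r6, #2 -> r1=0xde
body[1] add  r0, r1, r1 -> r0=0xbc
body[2] xor  r7, r4, r6 -> r7=0x3f
body[3] mov  r2, r1 -> r2=0xde
body[4] add  r3, r7, #2 -> r3=0x41
epilogue: pop r3=0x63, sp=0xdf
r0: caller-saved, written=True
r2: caller-saved, written=True
r4: callee-saved, written=False
r6: caller-saved, written=False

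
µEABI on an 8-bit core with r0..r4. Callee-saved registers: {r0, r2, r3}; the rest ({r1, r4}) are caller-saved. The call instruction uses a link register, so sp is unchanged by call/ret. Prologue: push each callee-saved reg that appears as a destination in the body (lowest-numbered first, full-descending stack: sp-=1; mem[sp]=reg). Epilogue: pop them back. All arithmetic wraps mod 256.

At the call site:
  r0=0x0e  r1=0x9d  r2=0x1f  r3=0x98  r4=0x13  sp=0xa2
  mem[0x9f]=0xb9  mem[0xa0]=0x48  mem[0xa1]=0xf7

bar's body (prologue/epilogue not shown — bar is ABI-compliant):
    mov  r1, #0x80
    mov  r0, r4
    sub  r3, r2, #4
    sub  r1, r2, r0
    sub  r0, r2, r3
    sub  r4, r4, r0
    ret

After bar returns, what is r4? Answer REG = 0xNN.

REG = 0x0f

prologue: push r0 → mem[0xa1]=0x0e, sp=0xa1
prologue: push r3 → mem[0xa0]=0x98, sp=0xa0
body[0] mov  r1, #0x80 → r1=0x80
body[1] mov  r0, r4 → r0=0x13
body[2] sub  r3, r2, #4 → r3=0x1b
body[3] sub  r1, r2, r0 → r1=0x0c
body[4] sub  r0, r2, r3 → r0=0x04
body[5] sub  r4, r4, r0 → r4=0x0f
epilogue: pop r3=0x98, sp=0xa1
epilogue: pop r0=0x0e, sp=0xa2
r4 is caller-saved → body value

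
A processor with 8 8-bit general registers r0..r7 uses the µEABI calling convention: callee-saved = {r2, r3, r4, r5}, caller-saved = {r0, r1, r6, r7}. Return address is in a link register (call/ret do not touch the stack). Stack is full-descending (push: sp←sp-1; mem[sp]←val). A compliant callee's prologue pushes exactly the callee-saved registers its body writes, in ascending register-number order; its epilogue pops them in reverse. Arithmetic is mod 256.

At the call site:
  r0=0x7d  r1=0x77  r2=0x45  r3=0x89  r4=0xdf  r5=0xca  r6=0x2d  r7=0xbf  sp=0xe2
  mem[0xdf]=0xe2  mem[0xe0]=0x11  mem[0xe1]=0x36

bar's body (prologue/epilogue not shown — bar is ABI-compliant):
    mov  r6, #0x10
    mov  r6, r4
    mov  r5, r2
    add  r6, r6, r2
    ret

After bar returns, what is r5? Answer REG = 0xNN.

REG = 0xca

prologue: push r5 → mem[0xe1]=0xca, sp=0xe1
body[0] mov  r6, #0x10 → r6=0x10
body[1] mov  r6, r4 → r6=0xdf
body[2] mov  r5, r2 → r5=0x45
body[3] add  r6, r6, r2 → r6=0x24
epilogue: pop r5=0xca, sp=0xe2
r5 is callee-saved → restored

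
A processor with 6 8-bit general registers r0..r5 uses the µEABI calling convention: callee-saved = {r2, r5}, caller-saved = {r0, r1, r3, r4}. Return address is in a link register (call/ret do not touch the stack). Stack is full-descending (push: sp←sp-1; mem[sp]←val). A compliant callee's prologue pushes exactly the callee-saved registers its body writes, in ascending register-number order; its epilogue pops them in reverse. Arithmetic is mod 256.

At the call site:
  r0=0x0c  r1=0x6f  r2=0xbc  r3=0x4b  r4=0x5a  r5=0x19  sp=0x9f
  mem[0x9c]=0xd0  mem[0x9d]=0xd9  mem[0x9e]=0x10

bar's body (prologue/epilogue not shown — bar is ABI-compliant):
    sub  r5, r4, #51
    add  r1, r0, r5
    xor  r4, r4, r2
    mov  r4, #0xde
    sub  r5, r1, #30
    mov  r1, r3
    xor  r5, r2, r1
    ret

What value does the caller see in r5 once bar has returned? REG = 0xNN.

prologue: push r5 → mem[0x9e]=0x19, sp=0x9e
body[0] sub  r5, r4, #51 → r5=0x27
body[1] add  r1, r0, r5 → r1=0x33
body[2] xor  r4, r4, r2 → r4=0xe6
body[3] mov  r4, #0xde → r4=0xde
body[4] sub  r5, r1, #30 → r5=0x15
body[5] mov  r1, r3 → r1=0x4b
body[6] xor  r5, r2, r1 → r5=0xf7
epilogue: pop r5=0x19, sp=0x9f
r5 is callee-saved → restored

REG = 0x19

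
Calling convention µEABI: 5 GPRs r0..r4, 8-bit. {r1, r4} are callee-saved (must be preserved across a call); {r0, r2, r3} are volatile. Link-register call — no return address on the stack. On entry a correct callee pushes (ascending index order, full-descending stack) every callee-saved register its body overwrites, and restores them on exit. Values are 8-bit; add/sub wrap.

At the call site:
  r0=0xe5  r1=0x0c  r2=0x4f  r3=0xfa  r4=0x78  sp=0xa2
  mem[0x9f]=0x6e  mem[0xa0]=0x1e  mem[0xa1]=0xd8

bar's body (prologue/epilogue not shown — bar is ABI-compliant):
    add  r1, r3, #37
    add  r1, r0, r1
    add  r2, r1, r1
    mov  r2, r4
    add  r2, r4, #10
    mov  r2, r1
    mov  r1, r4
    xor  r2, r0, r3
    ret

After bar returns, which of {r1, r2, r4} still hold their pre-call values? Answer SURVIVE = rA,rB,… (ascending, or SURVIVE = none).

prologue: push r1 -> mem[0xa1]=0x0c, sp=0xa1
body[0] add  r1, r3, #37 -> r1=0x1f
body[1] add  r1, r0, r1 -> r1=0x04
body[2] add  r2, r1, r1 -> r2=0x08
body[3] mov  r2, r4 -> r2=0x78
body[4] add  r2, r4, #10 -> r2=0x82
body[5] mov  r2, r1 -> r2=0x04
body[6] mov  r1, r4 -> r1=0x78
body[7] xor  r2, r0, r3 -> r2=0x1f
epilogue: pop r1=0x0c, sp=0xa2
r1: callee-saved, written=True
r2: caller-saved, written=True
r4: callee-saved, written=False

SURVIVE = r1,r4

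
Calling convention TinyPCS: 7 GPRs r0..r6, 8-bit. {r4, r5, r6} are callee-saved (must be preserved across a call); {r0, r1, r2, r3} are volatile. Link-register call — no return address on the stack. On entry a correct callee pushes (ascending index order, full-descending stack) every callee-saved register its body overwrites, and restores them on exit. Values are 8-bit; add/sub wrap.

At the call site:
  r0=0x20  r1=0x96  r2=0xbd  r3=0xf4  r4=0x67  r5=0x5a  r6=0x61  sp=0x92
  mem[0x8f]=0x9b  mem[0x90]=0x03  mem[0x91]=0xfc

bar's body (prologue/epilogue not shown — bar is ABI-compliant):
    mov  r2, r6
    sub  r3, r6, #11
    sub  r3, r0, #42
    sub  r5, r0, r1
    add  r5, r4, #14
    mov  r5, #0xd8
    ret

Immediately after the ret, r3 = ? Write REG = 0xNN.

REG = 0xf6

prologue: push r5 → mem[0x91]=0x5a, sp=0x91
body[0] mov  r2, r6 → r2=0x61
body[1] sub  r3, r6, #11 → r3=0x56
body[2] sub  r3, r0, #42 → r3=0xf6
body[3] sub  r5, r0, r1 → r5=0x8a
body[4] add  r5, r4, #14 → r5=0x75
body[5] mov  r5, #0xd8 → r5=0xd8
epilogue: pop r5=0x5a, sp=0x92
r3 is caller-saved → body value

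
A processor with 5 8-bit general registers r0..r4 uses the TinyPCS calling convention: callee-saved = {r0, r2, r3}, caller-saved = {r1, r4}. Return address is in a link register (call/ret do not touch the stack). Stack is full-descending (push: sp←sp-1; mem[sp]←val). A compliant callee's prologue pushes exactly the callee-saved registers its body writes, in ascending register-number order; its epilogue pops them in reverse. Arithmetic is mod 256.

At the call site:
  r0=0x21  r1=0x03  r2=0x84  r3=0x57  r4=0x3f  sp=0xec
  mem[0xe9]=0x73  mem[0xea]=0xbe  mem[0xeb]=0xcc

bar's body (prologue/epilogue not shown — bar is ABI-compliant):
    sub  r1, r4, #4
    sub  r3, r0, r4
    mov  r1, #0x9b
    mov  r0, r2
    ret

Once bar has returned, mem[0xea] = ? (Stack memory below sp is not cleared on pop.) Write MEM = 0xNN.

prologue: push r0 → mem[0xeb]=0x21, sp=0xeb
prologue: push r3 → mem[0xea]=0x57, sp=0xea
body[0] sub  r1, r4, #4 → r1=0x3b
body[1] sub  r3, r0, r4 → r3=0xe2
body[2] mov  r1, #0x9b → r1=0x9b
body[3] mov  r0, r2 → r0=0x84
epilogue: pop r3=0x57, sp=0xeb
epilogue: pop r0=0x21, sp=0xec
prologue pushed ['r0', 'r3'] at ['0xeb', '0xea']

MEM = 0x57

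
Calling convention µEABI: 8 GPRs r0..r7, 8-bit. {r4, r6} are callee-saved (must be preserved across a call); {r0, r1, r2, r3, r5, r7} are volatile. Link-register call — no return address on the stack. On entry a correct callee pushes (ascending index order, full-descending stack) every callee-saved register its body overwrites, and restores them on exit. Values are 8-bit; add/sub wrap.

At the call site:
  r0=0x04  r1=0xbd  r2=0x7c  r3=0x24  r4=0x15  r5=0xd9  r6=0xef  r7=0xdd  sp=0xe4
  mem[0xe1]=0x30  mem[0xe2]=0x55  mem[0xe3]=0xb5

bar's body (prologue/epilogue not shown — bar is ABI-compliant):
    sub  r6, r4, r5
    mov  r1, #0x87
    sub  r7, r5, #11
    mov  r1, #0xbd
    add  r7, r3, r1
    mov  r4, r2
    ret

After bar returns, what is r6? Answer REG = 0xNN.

REG = 0xef

prologue: push r4 -> mem[0xe3]=0x15, sp=0xe3
prologue: push r6 -> mem[0xe2]=0xef, sp=0xe2
body[0] sub  r6, r4, r5 -> r6=0x3c
body[1] mov  r1, #0x87 -> r1=0x87
body[2] sub  r7, r5, #11 -> r7=0xce
body[3] mov  r1, #0xbd -> r1=0xbd
body[4] add  r7, r3, r1 -> r7=0xe1
body[5] mov  r4, r2 -> r4=0x7c
epilogue: pop r6=0xef, sp=0xe3
epilogue: pop r4=0x15, sp=0xe4
r6 is callee-saved -> restored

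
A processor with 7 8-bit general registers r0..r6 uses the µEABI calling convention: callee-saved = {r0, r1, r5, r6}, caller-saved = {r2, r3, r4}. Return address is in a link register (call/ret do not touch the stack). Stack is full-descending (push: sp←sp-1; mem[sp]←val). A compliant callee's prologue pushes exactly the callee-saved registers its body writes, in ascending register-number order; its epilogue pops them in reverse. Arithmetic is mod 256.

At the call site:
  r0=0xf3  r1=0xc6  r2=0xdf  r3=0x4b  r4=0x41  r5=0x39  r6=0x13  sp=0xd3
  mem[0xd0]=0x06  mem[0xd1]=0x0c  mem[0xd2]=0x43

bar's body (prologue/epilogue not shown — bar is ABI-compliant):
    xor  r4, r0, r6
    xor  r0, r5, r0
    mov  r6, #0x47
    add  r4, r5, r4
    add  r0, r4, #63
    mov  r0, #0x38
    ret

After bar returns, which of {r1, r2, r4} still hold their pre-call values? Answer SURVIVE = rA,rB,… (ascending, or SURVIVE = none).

SURVIVE = r1,r2

prologue: push r0 -> mem[0xd2]=0xf3, sp=0xd2
prologue: push r6 -> mem[0xd1]=0x13, sp=0xd1
body[0] xor  r4, r0, r6 -> r4=0xe0
body[1] xor  r0, r5, r0 -> r0=0xca
body[2] mov  r6, #0x47 -> r6=0x47
body[3] add  r4, r5, r4 -> r4=0x19
body[4] add  r0, r4, #63 -> r0=0x58
body[5] mov  r0, #0x38 -> r0=0x38
epilogue: pop r6=0x13, sp=0xd2
epilogue: pop r0=0xf3, sp=0xd3
r1: callee-saved, written=False
r2: caller-saved, written=False
r4: caller-saved, written=True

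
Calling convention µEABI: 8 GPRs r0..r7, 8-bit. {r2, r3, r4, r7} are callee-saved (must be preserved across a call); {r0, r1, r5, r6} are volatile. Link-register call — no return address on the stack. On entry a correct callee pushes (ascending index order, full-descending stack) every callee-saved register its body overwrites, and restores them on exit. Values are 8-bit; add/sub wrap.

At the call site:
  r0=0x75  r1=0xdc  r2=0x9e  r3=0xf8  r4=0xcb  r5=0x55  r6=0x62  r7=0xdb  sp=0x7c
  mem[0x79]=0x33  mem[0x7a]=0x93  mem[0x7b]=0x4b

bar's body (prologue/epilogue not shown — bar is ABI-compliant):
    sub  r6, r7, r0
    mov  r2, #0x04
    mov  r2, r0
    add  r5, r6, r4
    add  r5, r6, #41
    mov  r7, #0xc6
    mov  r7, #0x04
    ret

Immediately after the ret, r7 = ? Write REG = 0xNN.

prologue: push r2 → mem[0x7b]=0x9e, sp=0x7b
prologue: push r7 → mem[0x7a]=0xdb, sp=0x7a
body[0] sub  r6, r7, r0 → r6=0x66
body[1] mov  r2, #0x04 → r2=0x04
body[2] mov  r2, r0 → r2=0x75
body[3] add  r5, r6, r4 → r5=0x31
body[4] add  r5, r6, #41 → r5=0x8f
body[5] mov  r7, #0xc6 → r7=0xc6
body[6] mov  r7, #0x04 → r7=0x04
epilogue: pop r7=0xdb, sp=0x7b
epilogue: pop r2=0x9e, sp=0x7c
r7 is callee-saved → restored

REG = 0xdb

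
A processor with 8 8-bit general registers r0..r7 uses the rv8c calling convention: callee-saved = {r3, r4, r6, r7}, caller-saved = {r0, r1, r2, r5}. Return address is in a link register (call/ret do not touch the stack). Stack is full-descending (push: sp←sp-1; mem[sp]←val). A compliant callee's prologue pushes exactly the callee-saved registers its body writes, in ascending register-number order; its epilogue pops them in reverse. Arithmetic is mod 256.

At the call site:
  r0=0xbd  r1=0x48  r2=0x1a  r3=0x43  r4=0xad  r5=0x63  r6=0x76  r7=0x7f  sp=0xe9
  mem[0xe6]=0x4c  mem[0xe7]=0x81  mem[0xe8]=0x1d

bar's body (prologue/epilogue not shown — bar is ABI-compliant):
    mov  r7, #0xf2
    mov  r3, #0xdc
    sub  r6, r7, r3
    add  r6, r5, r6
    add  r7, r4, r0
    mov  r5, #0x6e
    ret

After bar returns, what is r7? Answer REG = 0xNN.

prologue: push r3 -> mem[0xe8]=0x43, sp=0xe8
prologue: push r6 -> mem[0xe7]=0x76, sp=0xe7
prologue: push r7 -> mem[0xe6]=0x7f, sp=0xe6
body[0] mov  r7, #0xf2 -> r7=0xf2
body[1] mov  r3, #0xdc -> r3=0xdc
body[2] sub  r6, r7, r3 -> r6=0x16
body[3] add  r6, r5, r6 -> r6=0x79
body[4] add  r7, r4, r0 -> r7=0x6a
body[5] mov  r5, #0x6e -> r5=0x6e
epilogue: pop r7=0x7f, sp=0xe7
epilogue: pop r6=0x76, sp=0xe8
epilogue: pop r3=0x43, sp=0xe9
r7 is callee-saved -> restored

REG = 0x7f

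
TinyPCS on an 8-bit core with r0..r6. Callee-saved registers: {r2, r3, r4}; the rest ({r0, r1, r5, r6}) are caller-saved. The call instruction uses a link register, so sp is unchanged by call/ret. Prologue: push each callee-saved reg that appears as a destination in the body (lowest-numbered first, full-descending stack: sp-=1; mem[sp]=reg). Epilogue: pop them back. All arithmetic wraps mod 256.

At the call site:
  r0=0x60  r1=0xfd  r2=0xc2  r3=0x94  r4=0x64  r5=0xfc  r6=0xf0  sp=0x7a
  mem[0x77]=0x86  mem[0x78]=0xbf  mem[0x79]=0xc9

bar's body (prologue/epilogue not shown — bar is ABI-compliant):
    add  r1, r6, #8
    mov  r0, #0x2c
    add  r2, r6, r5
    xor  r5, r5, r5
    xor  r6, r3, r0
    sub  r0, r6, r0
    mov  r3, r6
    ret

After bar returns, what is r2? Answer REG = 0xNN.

REG = 0xc2

prologue: push r2 → mem[0x79]=0xc2, sp=0x79
prologue: push r3 → mem[0x78]=0x94, sp=0x78
body[0] add  r1, r6, #8 → r1=0xf8
body[1] mov  r0, #0x2c → r0=0x2c
body[2] add  r2, r6, r5 → r2=0xec
body[3] xor  r5, r5, r5 → r5=0x00
body[4] xor  r6, r3, r0 → r6=0xb8
body[5] sub  r0, r6, r0 → r0=0x8c
body[6] mov  r3, r6 → r3=0xb8
epilogue: pop r3=0x94, sp=0x79
epilogue: pop r2=0xc2, sp=0x7a
r2 is callee-saved → restored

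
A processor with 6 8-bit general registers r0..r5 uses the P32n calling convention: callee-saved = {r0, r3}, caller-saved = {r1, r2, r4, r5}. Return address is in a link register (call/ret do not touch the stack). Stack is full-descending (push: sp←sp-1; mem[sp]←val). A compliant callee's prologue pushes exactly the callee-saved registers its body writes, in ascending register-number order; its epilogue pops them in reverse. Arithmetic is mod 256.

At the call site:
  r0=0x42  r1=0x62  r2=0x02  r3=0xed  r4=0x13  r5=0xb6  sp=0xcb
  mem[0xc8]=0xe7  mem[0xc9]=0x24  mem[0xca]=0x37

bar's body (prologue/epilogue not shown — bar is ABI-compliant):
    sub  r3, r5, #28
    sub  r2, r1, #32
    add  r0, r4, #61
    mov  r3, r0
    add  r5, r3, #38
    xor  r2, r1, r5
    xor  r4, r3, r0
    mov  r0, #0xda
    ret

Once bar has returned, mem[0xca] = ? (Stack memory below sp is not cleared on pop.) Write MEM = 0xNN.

prologue: push r0 -> mem[0xca]=0x42, sp=0xca
prologue: push r3 -> mem[0xc9]=0xed, sp=0xc9
body[0] sub  r3, r5, #28 -> r3=0x9a
body[1] sub  r2, r1, #32 -> r2=0x42
body[2] add  r0, r4, #61 -> r0=0x50
body[3] mov  r3, r0 -> r3=0x50
body[4] add  r5, r3, #38 -> r5=0x76
body[5] xor  r2, r1, r5 -> r2=0x14
body[6] xor  r4, r3, r0 -> r4=0x00
body[7] mov  r0, #0xda -> r0=0xda
epilogue: pop r3=0xed, sp=0xca
epilogue: pop r0=0x42, sp=0xcb
prologue pushed ['r0', 'r3'] at ['0xca', '0xc9']

MEM = 0x42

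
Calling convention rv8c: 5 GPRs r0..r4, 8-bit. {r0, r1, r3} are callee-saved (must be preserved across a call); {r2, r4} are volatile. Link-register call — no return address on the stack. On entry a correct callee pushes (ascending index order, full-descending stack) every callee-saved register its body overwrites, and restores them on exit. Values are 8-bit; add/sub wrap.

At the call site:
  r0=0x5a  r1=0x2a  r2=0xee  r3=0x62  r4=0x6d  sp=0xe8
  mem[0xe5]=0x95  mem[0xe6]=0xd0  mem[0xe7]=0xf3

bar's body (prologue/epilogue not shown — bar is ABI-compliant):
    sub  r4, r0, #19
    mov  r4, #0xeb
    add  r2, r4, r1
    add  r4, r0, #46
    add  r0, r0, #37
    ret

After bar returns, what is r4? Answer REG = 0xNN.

REG = 0x88

prologue: push r0 -> mem[0xe7]=0x5a, sp=0xe7
body[0] sub  r4, r0, #19 -> r4=0x47
body[1] mov  r4, #0xeb -> r4=0xeb
body[2] add  r2, r4, r1 -> r2=0x15
body[3] add  r4, r0, #46 -> r4=0x88
body[4] add  r0, r0, #37 -> r0=0x7f
epilogue: pop r0=0x5a, sp=0xe8
r4 is caller-saved -> body value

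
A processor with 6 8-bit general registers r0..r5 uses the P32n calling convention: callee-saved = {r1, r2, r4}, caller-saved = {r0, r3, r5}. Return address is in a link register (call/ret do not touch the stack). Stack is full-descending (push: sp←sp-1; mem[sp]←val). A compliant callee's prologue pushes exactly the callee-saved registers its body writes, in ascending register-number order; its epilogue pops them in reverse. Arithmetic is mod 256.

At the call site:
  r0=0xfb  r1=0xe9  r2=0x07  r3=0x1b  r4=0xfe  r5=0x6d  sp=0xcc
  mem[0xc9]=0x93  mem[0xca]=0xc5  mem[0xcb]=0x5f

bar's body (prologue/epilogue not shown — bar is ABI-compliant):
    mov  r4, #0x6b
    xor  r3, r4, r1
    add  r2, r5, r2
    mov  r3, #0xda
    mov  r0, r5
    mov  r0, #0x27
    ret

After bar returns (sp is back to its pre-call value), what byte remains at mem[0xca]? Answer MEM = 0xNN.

prologue: push r2 → mem[0xcb]=0x07, sp=0xcb
prologue: push r4 → mem[0xca]=0xfe, sp=0xca
body[0] mov  r4, #0x6b → r4=0x6b
body[1] xor  r3, r4, r1 → r3=0x82
body[2] add  r2, r5, r2 → r2=0x74
body[3] mov  r3, #0xda → r3=0xda
body[4] mov  r0, r5 → r0=0x6d
body[5] mov  r0, #0x27 → r0=0x27
epilogue: pop r4=0xfe, sp=0xcb
epilogue: pop r2=0x07, sp=0xcc
prologue pushed ['r2', 'r4'] at ['0xcb', '0xca']

MEM = 0xfe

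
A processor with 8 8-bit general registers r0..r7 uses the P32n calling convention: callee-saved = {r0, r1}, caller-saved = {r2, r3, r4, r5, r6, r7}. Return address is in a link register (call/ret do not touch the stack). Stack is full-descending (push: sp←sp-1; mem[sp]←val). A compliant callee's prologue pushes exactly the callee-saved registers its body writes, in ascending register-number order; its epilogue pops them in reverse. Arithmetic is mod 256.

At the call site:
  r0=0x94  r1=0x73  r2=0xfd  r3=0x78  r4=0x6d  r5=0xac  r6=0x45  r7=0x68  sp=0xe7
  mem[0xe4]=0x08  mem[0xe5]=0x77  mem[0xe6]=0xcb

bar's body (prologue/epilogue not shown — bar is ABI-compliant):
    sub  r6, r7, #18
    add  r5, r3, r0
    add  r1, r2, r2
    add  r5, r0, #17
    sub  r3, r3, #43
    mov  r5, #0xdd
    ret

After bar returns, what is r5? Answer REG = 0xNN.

prologue: push r1 → mem[0xe6]=0x73, sp=0xe6
body[0] sub  r6, r7, #18 → r6=0x56
body[1] add  r5, r3, r0 → r5=0x0c
body[2] add  r1, r2, r2 → r1=0xfa
body[3] add  r5, r0, #17 → r5=0xa5
body[4] sub  r3, r3, #43 → r3=0x4d
body[5] mov  r5, #0xdd → r5=0xdd
epilogue: pop r1=0x73, sp=0xe7
r5 is caller-saved → body value

REG = 0xdd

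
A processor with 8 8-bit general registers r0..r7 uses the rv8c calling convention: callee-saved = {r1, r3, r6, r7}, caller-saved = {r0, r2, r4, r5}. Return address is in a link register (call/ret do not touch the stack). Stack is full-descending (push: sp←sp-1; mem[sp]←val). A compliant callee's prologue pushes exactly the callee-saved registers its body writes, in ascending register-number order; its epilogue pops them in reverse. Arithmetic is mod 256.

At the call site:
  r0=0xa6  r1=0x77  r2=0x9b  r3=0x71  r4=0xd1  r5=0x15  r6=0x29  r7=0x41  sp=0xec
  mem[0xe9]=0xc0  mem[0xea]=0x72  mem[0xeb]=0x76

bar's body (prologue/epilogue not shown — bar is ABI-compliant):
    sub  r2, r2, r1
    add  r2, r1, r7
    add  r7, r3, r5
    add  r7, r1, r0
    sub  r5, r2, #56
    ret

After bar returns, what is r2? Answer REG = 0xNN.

REG = 0xb8

prologue: push r7 → mem[0xeb]=0x41, sp=0xeb
body[0] sub  r2, r2, r1 → r2=0x24
body[1] add  r2, r1, r7 → r2=0xb8
body[2] add  r7, r3, r5 → r7=0x86
body[3] add  r7, r1, r0 → r7=0x1d
body[4] sub  r5, r2, #56 → r5=0x80
epilogue: pop r7=0x41, sp=0xec
r2 is caller-saved → body value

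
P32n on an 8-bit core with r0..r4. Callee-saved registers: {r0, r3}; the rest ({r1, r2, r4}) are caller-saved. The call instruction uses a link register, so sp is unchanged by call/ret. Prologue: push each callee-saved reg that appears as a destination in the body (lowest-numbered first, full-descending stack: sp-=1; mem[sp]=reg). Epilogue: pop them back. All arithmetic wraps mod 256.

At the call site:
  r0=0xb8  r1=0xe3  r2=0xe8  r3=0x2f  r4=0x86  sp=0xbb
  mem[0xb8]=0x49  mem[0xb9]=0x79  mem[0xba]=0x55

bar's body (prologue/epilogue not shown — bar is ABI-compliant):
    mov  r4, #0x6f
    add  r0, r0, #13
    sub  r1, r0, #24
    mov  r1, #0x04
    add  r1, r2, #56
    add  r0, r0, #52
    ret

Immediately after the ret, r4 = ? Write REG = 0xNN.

prologue: push r0 -> mem[0xba]=0xb8, sp=0xba
body[0] mov  r4, #0x6f -> r4=0x6f
body[1] add  r0, r0, #13 -> r0=0xc5
body[2] sub  r1, r0, #24 -> r1=0xad
body[3] mov  r1, #0x04 -> r1=0x04
body[4] add  r1, r2, #56 -> r1=0x20
body[5] add  r0, r0, #52 -> r0=0xf9
epilogue: pop r0=0xb8, sp=0xbb
r4 is caller-saved -> body value

REG = 0x6f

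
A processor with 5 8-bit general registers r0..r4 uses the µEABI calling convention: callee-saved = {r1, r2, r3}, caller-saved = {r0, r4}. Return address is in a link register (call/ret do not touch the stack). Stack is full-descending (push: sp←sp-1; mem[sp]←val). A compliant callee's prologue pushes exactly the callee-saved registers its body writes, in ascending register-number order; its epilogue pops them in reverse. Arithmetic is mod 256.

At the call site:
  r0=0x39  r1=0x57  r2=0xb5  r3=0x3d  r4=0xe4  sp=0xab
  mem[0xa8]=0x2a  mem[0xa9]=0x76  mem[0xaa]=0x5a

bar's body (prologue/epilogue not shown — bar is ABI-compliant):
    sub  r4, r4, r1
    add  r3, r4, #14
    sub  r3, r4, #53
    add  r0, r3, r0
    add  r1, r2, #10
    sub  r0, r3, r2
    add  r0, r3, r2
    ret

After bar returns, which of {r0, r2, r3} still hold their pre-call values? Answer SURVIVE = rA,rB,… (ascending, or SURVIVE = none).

prologue: push r1 -> mem[0xaa]=0x57, sp=0xaa
prologue: push r3 -> mem[0xa9]=0x3d, sp=0xa9
body[0] sub  r4, r4, r1 -> r4=0x8d
body[1] add  r3, r4, #14 -> r3=0x9b
body[2] sub  r3, r4, #53 -> r3=0x58
body[3] add  r0, r3, r0 -> r0=0x91
body[4] add  r1, r2, #10 -> r1=0xbf
body[5] sub  r0, r3, r2 -> r0=0xa3
body[6] add  r0, r3, r2 -> r0=0x0d
epilogue: pop r3=0x3d, sp=0xaa
epilogue: pop r1=0x57, sp=0xab
r0: caller-saved, written=True
r2: callee-saved, written=False
r3: callee-saved, written=True

SURVIVE = r2,r3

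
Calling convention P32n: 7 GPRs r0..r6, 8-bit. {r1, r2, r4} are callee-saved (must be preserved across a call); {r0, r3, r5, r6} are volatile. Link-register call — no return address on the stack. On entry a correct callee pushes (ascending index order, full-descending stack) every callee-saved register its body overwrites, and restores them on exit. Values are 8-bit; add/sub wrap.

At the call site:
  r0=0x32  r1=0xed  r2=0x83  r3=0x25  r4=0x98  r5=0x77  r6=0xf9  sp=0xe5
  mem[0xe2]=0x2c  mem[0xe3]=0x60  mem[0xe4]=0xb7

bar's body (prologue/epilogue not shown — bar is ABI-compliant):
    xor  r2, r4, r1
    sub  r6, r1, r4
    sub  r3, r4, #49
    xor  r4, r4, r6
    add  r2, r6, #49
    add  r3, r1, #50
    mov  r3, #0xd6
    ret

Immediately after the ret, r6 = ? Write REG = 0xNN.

prologue: push r2 -> mem[0xe4]=0x83, sp=0xe4
prologue: push r4 -> mem[0xe3]=0x98, sp=0xe3
body[0] xor  r2, r4, r1 -> r2=0x75
body[1] sub  r6, r1, r4 -> r6=0x55
body[2] sub  r3, r4, #49 -> r3=0x67
body[3] xor  r4, r4, r6 -> r4=0xcd
body[4] add  r2, r6, #49 -> r2=0x86
body[5] add  r3, r1, #50 -> r3=0x1f
body[6] mov  r3, #0xd6 -> r3=0xd6
epilogue: pop r4=0x98, sp=0xe4
epilogue: pop r2=0x83, sp=0xe5
r6 is caller-saved -> body value

REG = 0x55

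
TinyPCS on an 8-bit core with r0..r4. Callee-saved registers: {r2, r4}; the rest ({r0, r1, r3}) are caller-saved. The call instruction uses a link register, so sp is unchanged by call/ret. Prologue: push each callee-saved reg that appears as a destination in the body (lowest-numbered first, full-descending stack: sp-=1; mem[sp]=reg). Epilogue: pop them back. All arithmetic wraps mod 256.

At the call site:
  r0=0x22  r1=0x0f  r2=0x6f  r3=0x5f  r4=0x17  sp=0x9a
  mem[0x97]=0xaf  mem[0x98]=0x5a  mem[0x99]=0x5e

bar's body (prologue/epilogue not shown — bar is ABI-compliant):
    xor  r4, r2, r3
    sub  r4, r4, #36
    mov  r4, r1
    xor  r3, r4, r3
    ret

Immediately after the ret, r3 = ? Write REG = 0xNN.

prologue: push r4 -> mem[0x99]=0x17, sp=0x99
body[0] xor  r4, r2, r3 -> r4=0x30
body[1] sub  r4, r4, #36 -> r4=0x0c
body[2] mov  r4, r1 -> r4=0x0f
body[3] xor  r3, r4, r3 -> r3=0x50
epilogue: pop r4=0x17, sp=0x9a
r3 is caller-saved -> body value

REG = 0x50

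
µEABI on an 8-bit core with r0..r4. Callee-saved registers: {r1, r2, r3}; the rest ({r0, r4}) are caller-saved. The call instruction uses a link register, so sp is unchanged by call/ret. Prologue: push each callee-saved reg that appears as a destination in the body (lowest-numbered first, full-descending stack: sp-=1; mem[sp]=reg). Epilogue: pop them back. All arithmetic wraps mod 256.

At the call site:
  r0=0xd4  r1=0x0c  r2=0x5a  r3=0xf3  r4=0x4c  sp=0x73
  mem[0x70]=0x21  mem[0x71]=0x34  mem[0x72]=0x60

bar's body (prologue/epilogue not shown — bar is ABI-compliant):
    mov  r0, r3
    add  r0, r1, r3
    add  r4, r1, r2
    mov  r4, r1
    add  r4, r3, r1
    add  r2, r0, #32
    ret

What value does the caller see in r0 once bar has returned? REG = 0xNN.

prologue: push r2 -> mem[0x72]=0x5a, sp=0x72
body[0] mov  r0, r3 -> r0=0xf3
body[1] add  r0, r1, r3 -> r0=0xff
body[2] add  r4, r1, r2 -> r4=0x66
body[3] mov  r4, r1 -> r4=0x0c
body[4] add  r4, r3, r1 -> r4=0xff
body[5] add  r2, r0, #32 -> r2=0x1f
epilogue: pop r2=0x5a, sp=0x73
r0 is caller-saved -> body value

REG = 0xff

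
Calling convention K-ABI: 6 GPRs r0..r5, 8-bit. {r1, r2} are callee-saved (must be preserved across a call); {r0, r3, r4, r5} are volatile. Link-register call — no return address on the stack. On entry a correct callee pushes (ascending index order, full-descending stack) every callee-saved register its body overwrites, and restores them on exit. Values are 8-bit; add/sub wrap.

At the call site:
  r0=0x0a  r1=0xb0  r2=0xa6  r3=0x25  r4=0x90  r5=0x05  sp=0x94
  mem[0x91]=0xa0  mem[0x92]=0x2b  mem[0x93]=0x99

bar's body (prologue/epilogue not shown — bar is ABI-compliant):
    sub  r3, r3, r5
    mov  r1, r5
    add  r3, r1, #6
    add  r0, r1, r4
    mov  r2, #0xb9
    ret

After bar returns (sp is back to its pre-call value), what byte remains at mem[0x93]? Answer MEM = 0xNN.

prologue: push r1 -> mem[0x93]=0xb0, sp=0x93
prologue: push r2 -> mem[0x92]=0xa6, sp=0x92
body[0] sub  r3, r3, r5 -> r3=0x20
body[1] mov  r1, r5 -> r1=0x05
body[2] add  r3, r1, #6 -> r3=0x0b
body[3] add  r0, r1, r4 -> r0=0x95
body[4] mov  r2, #0xb9 -> r2=0xb9
epilogue: pop r2=0xa6, sp=0x93
epilogue: pop r1=0xb0, sp=0x94
prologue pushed ['r1', 'r2'] at ['0x93', '0x92']

MEM = 0xb0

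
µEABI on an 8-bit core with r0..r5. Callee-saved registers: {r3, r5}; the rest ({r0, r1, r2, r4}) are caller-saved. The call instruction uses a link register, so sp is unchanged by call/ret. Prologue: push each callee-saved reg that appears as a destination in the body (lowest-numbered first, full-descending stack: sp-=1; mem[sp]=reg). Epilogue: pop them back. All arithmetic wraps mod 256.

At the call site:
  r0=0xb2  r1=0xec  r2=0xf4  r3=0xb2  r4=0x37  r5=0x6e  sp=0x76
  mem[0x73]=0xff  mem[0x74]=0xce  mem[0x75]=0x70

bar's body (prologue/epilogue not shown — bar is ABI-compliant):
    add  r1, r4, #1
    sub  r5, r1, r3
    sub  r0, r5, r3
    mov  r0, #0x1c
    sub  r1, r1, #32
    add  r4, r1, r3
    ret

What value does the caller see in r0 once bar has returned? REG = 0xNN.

REG = 0x1c

prologue: push r5 -> mem[0x75]=0x6e, sp=0x75
body[0] add  r1, r4, #1 -> r1=0x38
body[1] sub  r5, r1, r3 -> r5=0x86
body[2] sub  r0, r5, r3 -> r0=0xd4
body[3] mov  r0, #0x1c -> r0=0x1c
body[4] sub  r1, r1, #32 -> r1=0x18
body[5] add  r4, r1, r3 -> r4=0xca
epilogue: pop r5=0x6e, sp=0x76
r0 is caller-saved -> body value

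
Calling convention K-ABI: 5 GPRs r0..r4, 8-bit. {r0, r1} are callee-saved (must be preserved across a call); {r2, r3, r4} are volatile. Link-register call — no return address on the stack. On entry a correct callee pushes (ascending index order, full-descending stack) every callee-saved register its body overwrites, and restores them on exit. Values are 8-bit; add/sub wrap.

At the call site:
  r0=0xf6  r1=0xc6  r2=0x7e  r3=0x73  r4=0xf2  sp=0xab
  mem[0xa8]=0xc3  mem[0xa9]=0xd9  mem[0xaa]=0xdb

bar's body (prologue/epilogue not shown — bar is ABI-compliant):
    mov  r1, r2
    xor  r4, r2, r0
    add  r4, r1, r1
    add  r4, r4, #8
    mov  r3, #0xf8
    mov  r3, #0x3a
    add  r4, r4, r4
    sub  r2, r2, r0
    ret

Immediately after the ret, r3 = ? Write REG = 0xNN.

prologue: push r1 -> mem[0xaa]=0xc6, sp=0xaa
body[0] mov  r1, r2 -> r1=0x7e
body[1] xor  r4, r2, r0 -> r4=0x88
body[2] add  r4, r1, r1 -> r4=0xfc
body[3] add  r4, r4, #8 -> r4=0x04
body[4] mov  r3, #0xf8 -> r3=0xf8
body[5] mov  r3, #0x3a -> r3=0x3a
body[6] add  r4, r4, r4 -> r4=0x08
body[7] sub  r2, r2, r0 -> r2=0x88
epilogue: pop r1=0xc6, sp=0xab
r3 is caller-saved -> body value

REG = 0x3a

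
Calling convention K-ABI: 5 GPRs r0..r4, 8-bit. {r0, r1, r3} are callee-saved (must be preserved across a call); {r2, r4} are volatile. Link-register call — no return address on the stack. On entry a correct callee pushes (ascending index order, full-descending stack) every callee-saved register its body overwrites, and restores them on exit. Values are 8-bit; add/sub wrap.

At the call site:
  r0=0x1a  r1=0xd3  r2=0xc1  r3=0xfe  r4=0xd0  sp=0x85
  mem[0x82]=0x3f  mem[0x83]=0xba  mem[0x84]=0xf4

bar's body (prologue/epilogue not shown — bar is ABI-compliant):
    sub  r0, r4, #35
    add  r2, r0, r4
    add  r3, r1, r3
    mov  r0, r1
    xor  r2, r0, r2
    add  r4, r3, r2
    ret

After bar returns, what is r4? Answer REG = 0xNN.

prologue: push r0 → mem[0x84]=0x1a, sp=0x84
prologue: push r3 → mem[0x83]=0xfe, sp=0x83
body[0] sub  r0, r4, #35 → r0=0xad
body[1] add  r2, r0, r4 → r2=0x7d
body[2] add  r3, r1, r3 → r3=0xd1
body[3] mov  r0, r1 → r0=0xd3
body[4] xor  r2, r0, r2 → r2=0xae
body[5] add  r4, r3, r2 → r4=0x7f
epilogue: pop r3=0xfe, sp=0x84
epilogue: pop r0=0x1a, sp=0x85
r4 is caller-saved → body value

REG = 0x7f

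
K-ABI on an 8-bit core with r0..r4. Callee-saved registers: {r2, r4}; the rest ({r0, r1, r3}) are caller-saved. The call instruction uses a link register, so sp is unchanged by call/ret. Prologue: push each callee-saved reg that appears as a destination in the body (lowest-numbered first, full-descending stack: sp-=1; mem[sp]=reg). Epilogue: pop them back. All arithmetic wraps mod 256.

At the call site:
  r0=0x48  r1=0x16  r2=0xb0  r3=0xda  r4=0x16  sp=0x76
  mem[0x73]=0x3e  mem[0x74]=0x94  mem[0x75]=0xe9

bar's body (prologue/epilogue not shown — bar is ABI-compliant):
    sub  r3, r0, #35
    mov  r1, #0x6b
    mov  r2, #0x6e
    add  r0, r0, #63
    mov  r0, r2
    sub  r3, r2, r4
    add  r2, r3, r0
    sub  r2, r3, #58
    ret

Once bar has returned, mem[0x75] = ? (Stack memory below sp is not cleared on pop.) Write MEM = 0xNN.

prologue: push r2 → mem[0x75]=0xb0, sp=0x75
body[0] sub  r3, r0, #35 → r3=0x25
body[1] mov  r1, #0x6b → r1=0x6b
body[2] mov  r2, #0x6e → r2=0x6e
body[3] add  r0, r0, #63 → r0=0x87
body[4] mov  r0, r2 → r0=0x6e
body[5] sub  r3, r2, r4 → r3=0x58
body[6] add  r2, r3, r0 → r2=0xc6
body[7] sub  r2, r3, #58 → r2=0x1e
epilogue: pop r2=0xb0, sp=0x76
prologue pushed ['r2'] at ['0x75']

MEM = 0xb0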